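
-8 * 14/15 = -7.47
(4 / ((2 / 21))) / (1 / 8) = 336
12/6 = 2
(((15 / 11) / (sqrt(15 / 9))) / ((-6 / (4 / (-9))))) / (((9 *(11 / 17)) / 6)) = 68 *sqrt(15) / 3267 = 0.08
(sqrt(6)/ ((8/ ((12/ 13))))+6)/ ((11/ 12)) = 18*sqrt(6)/ 143+72/ 11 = 6.85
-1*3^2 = -9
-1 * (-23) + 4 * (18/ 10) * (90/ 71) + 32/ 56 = 16251/ 497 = 32.70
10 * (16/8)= 20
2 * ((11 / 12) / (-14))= -11 / 84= -0.13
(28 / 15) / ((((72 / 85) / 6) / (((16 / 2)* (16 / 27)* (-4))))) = -60928 / 243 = -250.73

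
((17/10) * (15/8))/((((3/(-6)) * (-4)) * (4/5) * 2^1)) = 255/256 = 1.00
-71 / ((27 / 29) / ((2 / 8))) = -19.06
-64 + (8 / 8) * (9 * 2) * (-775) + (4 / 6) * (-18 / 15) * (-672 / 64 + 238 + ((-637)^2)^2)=-658593996424 / 5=-131718799284.80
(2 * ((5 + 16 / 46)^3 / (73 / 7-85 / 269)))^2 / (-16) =-12278104027645778721 / 214709929372608784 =-57.18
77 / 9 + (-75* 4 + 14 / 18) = -872 / 3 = -290.67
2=2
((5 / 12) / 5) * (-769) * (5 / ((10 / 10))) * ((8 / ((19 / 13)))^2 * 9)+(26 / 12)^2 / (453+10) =-519885526511 / 6017148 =-86400.65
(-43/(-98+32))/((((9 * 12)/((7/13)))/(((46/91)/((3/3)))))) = 989/602316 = 0.00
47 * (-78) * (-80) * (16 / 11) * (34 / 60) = 2659072 / 11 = 241733.82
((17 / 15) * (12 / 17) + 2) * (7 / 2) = 49 / 5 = 9.80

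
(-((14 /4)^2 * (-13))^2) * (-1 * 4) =405769 /4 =101442.25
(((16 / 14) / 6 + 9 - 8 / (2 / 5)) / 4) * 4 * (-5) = 1135 / 21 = 54.05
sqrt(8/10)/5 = 2*sqrt(5)/25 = 0.18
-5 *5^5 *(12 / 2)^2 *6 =-3375000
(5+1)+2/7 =44/7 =6.29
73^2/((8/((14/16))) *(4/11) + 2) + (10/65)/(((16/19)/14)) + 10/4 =10722573/10660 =1005.87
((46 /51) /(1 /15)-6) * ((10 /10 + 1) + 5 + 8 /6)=62.75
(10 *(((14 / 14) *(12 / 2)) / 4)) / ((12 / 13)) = 65 / 4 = 16.25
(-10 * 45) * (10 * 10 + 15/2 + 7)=-51525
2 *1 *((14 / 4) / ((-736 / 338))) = -1183 / 368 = -3.21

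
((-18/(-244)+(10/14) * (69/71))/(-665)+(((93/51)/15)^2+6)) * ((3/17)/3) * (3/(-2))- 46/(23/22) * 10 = -2618074362565927/5943002097900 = -440.53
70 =70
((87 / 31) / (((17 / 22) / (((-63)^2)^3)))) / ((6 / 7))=139614980432697 / 527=264924061542.12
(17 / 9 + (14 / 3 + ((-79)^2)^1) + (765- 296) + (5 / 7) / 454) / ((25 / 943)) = 181156869881 / 715050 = 253348.53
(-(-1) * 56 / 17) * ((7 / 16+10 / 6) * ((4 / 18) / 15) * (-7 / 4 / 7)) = -707 / 27540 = -0.03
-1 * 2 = -2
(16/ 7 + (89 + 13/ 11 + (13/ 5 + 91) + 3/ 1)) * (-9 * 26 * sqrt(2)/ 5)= -17033094 * sqrt(2)/ 1925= -12513.47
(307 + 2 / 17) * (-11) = -57431 / 17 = -3378.29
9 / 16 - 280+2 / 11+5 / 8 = -49039 / 176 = -278.63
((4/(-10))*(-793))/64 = 793/160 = 4.96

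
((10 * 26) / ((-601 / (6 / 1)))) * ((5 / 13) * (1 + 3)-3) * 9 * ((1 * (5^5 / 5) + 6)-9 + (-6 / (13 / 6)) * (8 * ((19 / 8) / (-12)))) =167094360 / 7813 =21386.71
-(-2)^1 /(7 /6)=12 /7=1.71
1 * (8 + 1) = 9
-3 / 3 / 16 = -1 / 16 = -0.06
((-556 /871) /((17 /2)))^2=1236544 /219247249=0.01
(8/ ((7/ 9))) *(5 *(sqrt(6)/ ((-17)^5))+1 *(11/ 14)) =396/ 49 - 360 *sqrt(6)/ 9938999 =8.08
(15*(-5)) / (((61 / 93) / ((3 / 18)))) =-2325 / 122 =-19.06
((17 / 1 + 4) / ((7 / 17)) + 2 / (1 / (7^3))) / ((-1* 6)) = -122.83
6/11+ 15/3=61/11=5.55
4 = 4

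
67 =67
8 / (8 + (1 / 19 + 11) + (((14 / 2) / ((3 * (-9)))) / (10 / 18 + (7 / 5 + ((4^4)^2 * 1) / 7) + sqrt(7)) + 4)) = 5213458835238488784 / 15022975180055088901 - 668644200 * sqrt(7) / 15022975180055088901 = 0.35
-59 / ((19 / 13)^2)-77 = -37768 / 361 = -104.62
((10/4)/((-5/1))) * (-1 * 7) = 7/2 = 3.50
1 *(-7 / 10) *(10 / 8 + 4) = -147 / 40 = -3.68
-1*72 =-72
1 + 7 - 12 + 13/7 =-15/7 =-2.14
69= 69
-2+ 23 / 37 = -51 / 37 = -1.38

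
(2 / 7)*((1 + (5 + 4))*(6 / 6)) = 20 / 7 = 2.86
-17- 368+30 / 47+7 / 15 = -270646 / 705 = -383.90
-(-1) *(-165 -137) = -302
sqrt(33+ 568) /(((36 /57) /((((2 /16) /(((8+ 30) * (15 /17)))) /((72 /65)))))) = 221 * sqrt(601) /41472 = 0.13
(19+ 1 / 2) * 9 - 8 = 335 / 2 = 167.50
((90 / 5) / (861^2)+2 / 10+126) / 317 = 51974849 / 130554865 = 0.40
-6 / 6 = -1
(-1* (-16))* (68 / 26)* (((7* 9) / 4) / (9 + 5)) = 612 / 13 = 47.08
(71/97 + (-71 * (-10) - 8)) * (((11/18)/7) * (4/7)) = 1499630/42777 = 35.06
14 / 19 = 0.74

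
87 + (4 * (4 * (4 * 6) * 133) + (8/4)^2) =51163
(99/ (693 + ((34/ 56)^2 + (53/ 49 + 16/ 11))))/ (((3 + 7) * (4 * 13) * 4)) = 53361/ 780192790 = 0.00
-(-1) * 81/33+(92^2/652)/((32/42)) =19.49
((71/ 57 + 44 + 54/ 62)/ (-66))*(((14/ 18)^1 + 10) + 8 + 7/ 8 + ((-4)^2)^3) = -137199401/ 47709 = -2875.76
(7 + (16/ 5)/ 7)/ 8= 261/ 280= 0.93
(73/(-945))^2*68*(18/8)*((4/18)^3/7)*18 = 1449488/56260575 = 0.03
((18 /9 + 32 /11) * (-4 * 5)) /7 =-1080 /77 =-14.03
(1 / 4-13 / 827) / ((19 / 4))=775 / 15713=0.05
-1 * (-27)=27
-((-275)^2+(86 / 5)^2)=-1898021 / 25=-75920.84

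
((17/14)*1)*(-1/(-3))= 17/42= 0.40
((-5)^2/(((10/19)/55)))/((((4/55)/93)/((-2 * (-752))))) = 5024464500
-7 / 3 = -2.33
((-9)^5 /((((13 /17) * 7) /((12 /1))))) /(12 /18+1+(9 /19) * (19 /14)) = -72275976 /1261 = -57316.40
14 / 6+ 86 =265 / 3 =88.33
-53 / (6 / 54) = -477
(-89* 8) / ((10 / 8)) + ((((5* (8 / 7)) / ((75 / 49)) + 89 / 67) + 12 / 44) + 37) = -5828921 / 11055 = -527.27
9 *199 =1791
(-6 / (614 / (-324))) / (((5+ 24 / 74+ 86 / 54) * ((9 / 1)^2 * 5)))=5994 / 5303425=0.00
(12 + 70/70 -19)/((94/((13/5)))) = -39/235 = -0.17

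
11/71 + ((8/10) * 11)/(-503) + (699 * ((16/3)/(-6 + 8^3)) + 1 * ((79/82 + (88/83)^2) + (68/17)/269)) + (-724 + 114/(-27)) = -718.61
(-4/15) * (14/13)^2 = -784/2535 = -0.31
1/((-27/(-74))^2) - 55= -47.49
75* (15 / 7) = 1125 / 7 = 160.71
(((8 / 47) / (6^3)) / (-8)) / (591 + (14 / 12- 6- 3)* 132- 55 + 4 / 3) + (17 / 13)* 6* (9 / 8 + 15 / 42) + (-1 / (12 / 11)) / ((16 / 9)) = 20397113239 / 1835346240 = 11.11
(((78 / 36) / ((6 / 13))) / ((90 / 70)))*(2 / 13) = 91 / 162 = 0.56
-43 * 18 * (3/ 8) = -1161/ 4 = -290.25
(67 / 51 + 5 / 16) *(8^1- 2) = 1327 / 136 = 9.76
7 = 7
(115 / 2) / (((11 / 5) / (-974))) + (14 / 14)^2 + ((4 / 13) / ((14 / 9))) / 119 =-3032271408 / 119119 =-25455.82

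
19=19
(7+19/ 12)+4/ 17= 1799/ 204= 8.82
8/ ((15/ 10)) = 16/ 3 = 5.33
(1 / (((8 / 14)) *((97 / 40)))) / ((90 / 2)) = 14 / 873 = 0.02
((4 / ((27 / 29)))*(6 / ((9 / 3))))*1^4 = 232 / 27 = 8.59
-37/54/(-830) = 37/44820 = 0.00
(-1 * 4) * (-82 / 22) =164 / 11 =14.91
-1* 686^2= -470596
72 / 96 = 3 / 4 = 0.75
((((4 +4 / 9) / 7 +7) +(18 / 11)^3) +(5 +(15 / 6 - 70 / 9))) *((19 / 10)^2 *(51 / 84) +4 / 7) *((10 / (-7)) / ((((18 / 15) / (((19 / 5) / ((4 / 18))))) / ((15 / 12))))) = -96466749669 / 116872448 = -825.40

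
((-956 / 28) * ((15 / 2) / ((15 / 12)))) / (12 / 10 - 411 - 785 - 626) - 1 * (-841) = 26801209 / 31864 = 841.11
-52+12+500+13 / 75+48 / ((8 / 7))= 37663 / 75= 502.17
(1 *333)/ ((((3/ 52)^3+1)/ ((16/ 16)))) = 46822464/ 140635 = 332.94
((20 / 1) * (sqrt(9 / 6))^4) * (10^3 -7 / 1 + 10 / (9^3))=3619535 / 81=44685.62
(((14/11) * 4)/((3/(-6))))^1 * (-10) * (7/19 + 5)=114240/209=546.60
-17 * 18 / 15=-102 / 5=-20.40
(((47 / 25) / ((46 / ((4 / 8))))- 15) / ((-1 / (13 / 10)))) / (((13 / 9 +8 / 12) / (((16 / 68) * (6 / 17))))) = 12093003 / 15786625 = 0.77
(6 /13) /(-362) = -3 /2353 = -0.00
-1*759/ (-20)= 759/ 20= 37.95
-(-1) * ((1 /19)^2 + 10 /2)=1806 /361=5.00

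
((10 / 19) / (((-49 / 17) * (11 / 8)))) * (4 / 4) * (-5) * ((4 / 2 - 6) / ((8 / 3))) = -10200 / 10241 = -1.00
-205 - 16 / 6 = -623 / 3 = -207.67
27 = 27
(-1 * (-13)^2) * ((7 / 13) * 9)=-819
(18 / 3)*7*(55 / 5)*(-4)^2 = 7392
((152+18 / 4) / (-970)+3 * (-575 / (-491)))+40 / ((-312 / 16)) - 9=-286024877 / 37149060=-7.70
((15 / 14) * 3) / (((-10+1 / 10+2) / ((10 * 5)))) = -11250 / 553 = -20.34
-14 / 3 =-4.67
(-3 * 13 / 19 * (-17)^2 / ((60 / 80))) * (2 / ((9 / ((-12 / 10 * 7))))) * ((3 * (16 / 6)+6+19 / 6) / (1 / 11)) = 238374136 / 855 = 278800.16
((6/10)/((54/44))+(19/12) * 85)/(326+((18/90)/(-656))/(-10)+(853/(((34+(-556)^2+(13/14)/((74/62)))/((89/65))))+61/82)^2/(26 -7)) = 134636544737913047338875017080/324977839983261209100800586339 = 0.41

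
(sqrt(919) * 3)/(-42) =-sqrt(919)/14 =-2.17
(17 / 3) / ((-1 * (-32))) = 17 / 96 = 0.18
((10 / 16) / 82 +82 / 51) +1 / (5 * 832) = 1.62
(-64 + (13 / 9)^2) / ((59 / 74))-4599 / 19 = -492029 / 1539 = -319.71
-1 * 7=-7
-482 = -482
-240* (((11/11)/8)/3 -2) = 470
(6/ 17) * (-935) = -330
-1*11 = -11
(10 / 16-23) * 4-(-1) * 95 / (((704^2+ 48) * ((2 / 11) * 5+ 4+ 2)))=-89.50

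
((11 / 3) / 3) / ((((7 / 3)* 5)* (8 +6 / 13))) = 13 / 1050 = 0.01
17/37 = 0.46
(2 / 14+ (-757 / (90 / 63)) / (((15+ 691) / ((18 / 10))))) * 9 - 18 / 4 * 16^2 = -287346033 / 247100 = -1162.87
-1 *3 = -3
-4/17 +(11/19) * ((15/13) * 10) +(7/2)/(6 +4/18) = 470783/67184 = 7.01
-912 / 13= -70.15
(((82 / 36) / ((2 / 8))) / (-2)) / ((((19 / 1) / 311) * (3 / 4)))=-51004 / 513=-99.42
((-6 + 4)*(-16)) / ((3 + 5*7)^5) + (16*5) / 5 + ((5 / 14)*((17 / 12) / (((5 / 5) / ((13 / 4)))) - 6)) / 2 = 52416541075 / 3327877056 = 15.75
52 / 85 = 0.61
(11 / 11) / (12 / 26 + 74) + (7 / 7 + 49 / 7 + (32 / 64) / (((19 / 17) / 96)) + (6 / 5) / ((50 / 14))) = 117931339 / 2299000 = 51.30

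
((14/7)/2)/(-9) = -1/9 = -0.11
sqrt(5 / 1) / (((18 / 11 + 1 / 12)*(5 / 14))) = 3.64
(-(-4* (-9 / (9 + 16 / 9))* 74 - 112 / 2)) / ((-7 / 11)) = 203984 / 679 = 300.42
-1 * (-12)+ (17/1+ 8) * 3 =87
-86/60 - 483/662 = -2.16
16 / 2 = 8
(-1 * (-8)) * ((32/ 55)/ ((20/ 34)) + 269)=593976/ 275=2159.91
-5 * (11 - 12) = 5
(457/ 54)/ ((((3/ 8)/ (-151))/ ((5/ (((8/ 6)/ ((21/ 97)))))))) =-2415245/ 873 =-2766.60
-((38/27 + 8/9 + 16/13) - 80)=26842/351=76.47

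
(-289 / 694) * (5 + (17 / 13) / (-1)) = -6936 / 4511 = -1.54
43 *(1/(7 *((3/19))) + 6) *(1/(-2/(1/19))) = -6235/798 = -7.81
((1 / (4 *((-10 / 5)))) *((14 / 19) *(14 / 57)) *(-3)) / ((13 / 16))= 392 / 4693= 0.08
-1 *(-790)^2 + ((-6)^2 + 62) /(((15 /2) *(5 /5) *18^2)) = -758281451 /1215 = -624099.96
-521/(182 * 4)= -521/728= -0.72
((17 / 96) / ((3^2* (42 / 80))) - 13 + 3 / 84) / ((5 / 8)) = -58636 / 2835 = -20.68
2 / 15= 0.13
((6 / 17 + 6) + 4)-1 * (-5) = 261 / 17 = 15.35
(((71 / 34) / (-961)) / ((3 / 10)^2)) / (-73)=3550 / 10733409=0.00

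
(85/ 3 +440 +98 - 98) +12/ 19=26731/ 57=468.96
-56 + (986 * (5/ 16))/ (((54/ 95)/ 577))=135094783/ 432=312719.41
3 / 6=1 / 2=0.50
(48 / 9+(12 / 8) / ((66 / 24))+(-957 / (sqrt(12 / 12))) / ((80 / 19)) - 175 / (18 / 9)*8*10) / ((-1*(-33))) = -218.83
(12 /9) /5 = 4 /15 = 0.27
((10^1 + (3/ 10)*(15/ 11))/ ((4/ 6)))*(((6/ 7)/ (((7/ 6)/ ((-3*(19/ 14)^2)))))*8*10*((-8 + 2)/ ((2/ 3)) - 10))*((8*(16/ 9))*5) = 180945907200/ 26411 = 6851156.99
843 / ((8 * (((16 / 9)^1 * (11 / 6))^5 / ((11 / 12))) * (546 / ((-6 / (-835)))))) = 4032042867 / 1166537009397760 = 0.00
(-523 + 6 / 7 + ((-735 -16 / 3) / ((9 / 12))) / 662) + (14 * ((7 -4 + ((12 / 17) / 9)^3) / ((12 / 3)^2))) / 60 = -77244810572357 / 147529136160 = -523.59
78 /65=6 /5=1.20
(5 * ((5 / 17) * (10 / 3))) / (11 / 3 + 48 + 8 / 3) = 0.09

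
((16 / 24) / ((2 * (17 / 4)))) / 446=2 / 11373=0.00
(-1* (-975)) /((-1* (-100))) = 39 /4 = 9.75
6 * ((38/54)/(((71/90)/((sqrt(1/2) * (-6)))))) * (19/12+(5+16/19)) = -8465 * sqrt(2)/71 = -168.61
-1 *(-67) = 67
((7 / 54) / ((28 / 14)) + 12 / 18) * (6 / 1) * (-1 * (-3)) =13.17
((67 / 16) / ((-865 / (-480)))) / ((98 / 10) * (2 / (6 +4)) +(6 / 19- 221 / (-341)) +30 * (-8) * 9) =-485925 / 451081238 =-0.00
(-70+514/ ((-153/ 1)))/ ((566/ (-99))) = 61732/ 4811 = 12.83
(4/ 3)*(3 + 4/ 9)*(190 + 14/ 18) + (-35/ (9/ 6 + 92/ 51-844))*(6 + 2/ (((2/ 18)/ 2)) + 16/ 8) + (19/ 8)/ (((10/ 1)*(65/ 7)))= 95138041996169/ 108354963600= 878.02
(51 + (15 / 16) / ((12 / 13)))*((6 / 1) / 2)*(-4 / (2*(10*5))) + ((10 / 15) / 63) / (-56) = -13213201 / 2116800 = -6.24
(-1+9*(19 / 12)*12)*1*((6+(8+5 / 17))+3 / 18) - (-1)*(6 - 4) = 7381 / 3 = 2460.33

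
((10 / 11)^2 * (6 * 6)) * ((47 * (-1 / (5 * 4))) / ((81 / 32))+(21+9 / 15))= 669760 / 1089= 615.02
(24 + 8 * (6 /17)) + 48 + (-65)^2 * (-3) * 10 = -2153478 /17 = -126675.18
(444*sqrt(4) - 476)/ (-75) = -412/ 75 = -5.49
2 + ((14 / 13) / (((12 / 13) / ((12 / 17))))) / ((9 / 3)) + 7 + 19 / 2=1915 / 102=18.77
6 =6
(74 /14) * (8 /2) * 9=190.29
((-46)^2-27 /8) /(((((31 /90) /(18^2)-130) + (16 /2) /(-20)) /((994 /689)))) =-61234520130 /2619876337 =-23.37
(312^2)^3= 922417564483584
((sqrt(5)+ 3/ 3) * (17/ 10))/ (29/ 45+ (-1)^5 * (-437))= 153/ 39388+ 153 * sqrt(5)/ 39388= 0.01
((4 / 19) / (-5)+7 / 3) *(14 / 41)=0.78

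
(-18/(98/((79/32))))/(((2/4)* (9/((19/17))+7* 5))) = -13509/641312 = -0.02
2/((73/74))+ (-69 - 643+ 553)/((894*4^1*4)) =701795/348064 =2.02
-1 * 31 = -31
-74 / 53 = -1.40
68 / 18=34 / 9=3.78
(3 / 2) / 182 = 0.01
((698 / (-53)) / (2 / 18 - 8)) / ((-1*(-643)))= 6282 / 2419609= 0.00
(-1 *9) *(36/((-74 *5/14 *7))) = 324/185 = 1.75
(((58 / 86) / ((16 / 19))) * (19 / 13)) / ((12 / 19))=1.85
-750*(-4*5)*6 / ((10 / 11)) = 99000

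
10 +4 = 14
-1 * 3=-3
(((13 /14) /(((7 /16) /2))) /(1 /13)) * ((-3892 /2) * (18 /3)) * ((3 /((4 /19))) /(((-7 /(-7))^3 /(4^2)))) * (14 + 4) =-18510156288 /7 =-2644308041.14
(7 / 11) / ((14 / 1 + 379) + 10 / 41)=287 / 177353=0.00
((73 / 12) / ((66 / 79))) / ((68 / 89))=513263 / 53856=9.53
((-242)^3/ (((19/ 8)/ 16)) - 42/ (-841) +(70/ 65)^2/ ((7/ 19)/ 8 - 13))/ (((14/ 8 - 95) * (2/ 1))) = 1015346976663819108/ 1983311131087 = 511945.38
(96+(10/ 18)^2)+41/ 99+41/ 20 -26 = 72.77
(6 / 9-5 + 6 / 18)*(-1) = 4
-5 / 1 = -5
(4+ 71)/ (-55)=-15/ 11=-1.36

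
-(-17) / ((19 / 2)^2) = 0.19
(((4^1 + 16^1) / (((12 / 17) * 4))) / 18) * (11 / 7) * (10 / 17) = 275 / 756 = 0.36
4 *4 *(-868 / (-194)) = 6944 / 97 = 71.59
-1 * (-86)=86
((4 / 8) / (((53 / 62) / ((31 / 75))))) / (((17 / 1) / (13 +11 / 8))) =22103 / 108120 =0.20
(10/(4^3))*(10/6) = 25/96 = 0.26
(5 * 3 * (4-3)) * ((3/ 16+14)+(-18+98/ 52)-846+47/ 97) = -256470255/ 20176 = -12711.65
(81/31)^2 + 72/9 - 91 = -73202/961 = -76.17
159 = 159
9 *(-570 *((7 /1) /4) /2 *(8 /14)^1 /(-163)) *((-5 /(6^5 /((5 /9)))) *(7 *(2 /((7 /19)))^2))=-857375 /739368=-1.16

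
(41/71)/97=41/6887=0.01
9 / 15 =3 / 5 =0.60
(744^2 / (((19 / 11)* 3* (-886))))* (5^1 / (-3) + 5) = -3382720 / 8417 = -401.89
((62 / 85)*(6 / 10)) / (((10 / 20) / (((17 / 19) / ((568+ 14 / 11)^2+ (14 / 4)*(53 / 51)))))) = 0.00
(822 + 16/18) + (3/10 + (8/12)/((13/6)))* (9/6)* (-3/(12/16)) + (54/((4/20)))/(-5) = 447667/585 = 765.24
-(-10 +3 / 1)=7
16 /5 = 3.20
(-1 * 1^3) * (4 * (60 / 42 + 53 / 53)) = -68 / 7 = -9.71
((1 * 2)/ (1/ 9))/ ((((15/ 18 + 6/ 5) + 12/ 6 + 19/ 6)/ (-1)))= -5/ 2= -2.50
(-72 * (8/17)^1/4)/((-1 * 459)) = 16/867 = 0.02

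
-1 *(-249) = 249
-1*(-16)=16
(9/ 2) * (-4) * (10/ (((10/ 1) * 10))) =-9/ 5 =-1.80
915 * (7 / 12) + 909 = 5771 / 4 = 1442.75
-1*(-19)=19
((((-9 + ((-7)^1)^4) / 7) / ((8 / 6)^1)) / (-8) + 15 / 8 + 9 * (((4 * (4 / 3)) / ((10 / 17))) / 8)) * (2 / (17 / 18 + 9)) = -50301 / 12530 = -4.01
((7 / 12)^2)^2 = 2401 / 20736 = 0.12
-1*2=-2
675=675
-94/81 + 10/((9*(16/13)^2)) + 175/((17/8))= 14439941/176256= 81.93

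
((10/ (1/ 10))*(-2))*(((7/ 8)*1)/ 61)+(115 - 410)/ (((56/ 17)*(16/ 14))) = -317115/ 3904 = -81.23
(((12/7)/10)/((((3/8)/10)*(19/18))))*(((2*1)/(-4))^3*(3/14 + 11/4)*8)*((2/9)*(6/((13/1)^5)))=-15936/345673783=-0.00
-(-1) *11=11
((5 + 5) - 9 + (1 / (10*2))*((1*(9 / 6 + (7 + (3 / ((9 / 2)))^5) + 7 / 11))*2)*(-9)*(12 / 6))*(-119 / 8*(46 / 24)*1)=127481249 / 285120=447.11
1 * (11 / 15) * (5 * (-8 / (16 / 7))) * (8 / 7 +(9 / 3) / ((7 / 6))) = -143 / 3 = -47.67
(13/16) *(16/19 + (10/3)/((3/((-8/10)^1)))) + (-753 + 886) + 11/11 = 45815/342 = 133.96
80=80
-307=-307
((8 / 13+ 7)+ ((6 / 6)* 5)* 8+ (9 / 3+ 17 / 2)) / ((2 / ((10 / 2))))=7685 / 52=147.79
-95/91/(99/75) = -2375/3003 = -0.79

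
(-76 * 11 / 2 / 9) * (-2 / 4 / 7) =209 / 63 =3.32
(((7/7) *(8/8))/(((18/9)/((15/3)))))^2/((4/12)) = 75/4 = 18.75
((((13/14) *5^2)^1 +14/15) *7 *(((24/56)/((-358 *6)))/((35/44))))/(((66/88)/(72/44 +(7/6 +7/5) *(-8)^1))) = 31622756/29602125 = 1.07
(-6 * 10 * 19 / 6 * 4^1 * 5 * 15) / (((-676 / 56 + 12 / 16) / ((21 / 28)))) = 1197000 / 317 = 3776.03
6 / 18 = 1 / 3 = 0.33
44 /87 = 0.51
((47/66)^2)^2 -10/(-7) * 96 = 18249904327/132823152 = 137.40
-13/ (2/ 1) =-13/ 2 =-6.50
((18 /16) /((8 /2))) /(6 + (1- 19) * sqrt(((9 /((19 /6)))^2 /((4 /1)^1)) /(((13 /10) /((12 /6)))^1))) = -4617 * sqrt(65) /4048864- 14079 /8097728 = -0.01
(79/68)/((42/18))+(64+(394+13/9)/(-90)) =11586863/192780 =60.10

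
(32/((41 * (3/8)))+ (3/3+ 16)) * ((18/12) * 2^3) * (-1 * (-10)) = 2289.76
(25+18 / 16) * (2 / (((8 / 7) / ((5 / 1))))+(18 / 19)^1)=8107 / 32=253.34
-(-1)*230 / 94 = 115 / 47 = 2.45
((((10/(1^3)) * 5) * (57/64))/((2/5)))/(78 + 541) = 7125/39616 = 0.18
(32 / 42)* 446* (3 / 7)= 7136 / 49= 145.63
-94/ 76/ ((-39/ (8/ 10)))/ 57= 94/ 211185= 0.00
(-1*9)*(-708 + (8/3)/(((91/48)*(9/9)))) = 578700/91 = 6359.34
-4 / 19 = -0.21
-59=-59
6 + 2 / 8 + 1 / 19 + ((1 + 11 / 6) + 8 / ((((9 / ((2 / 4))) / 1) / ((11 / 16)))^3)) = 518342345 / 56733696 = 9.14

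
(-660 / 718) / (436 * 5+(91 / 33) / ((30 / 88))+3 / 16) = -237600 / 565625681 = -0.00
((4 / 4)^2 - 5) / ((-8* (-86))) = -1 / 172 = -0.01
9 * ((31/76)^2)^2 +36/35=1491947451/1167676160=1.28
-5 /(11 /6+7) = -30 /53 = -0.57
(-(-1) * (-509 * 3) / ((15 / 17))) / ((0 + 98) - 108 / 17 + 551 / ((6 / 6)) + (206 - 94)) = -147101 / 64145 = -2.29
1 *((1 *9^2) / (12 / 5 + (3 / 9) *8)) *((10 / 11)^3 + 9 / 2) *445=7558095825 / 202312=37358.61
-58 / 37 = -1.57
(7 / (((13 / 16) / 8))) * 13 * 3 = 2688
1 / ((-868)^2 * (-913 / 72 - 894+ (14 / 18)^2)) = -81 / 55295388386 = -0.00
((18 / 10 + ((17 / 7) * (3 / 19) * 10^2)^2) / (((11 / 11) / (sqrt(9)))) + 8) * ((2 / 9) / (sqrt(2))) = 391335163 * sqrt(2) / 796005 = 695.26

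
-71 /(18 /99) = -781 /2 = -390.50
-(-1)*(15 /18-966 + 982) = 101 /6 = 16.83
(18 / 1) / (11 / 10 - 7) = -180 / 59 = -3.05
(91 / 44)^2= 8281 / 1936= 4.28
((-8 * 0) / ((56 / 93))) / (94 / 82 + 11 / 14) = 0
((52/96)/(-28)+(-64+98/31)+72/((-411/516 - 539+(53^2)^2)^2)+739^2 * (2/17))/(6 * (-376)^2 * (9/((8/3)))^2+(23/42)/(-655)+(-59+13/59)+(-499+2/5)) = 59920061371230034773978838040755/9019102112379939450261960665945616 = 0.01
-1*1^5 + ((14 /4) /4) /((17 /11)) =-59 /136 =-0.43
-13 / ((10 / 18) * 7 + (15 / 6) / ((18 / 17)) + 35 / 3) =-156 / 215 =-0.73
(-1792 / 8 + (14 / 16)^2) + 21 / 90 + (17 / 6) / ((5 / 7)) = -70091 / 320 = -219.03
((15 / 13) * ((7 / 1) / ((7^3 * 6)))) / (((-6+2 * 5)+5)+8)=5 / 21658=0.00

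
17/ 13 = 1.31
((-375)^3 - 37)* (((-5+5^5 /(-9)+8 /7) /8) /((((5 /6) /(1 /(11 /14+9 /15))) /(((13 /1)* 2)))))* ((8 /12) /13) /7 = 2332759449232 /6111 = 381731214.08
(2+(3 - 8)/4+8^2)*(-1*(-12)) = 777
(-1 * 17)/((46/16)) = -136/23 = -5.91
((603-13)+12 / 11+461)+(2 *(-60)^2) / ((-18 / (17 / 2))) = -25827 / 11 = -2347.91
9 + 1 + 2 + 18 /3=18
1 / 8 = 0.12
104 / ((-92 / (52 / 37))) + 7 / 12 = -10267 / 10212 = -1.01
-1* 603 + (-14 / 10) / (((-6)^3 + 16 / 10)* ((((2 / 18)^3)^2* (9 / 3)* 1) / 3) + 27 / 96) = -14519009007 / 23880541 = -607.98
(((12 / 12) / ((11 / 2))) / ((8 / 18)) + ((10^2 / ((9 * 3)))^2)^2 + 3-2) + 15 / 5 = 2251549777 / 11691702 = 192.58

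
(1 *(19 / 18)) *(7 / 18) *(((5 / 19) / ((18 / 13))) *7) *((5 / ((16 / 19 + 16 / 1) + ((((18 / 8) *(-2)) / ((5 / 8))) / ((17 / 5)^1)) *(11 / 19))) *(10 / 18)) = 1978375 / 20365344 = 0.10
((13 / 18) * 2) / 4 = 13 / 36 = 0.36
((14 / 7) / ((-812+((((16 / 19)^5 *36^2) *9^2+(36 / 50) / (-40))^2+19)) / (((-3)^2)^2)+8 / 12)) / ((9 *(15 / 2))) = 3678639754680600000 / 3029140112005903924461315881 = 0.00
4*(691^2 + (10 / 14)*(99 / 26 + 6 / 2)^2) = 2259596737 / 1183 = 1910056.41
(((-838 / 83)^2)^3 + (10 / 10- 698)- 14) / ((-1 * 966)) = -346076811319877425 / 315824400674454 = -1095.79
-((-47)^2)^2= -4879681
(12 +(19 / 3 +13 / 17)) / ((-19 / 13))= -12662 / 969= -13.07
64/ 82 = 32/ 41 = 0.78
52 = 52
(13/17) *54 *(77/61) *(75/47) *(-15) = -60810750/48739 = -1247.68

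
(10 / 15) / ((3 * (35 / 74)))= 148 / 315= 0.47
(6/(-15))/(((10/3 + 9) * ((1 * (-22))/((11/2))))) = 3/370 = 0.01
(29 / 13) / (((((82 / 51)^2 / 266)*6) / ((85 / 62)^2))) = 24160537275 / 336011728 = 71.90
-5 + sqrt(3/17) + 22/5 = -3/5 + sqrt(51)/17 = -0.18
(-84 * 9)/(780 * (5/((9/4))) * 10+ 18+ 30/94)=-106596/2446583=-0.04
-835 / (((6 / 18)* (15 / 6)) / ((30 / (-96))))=2505 / 8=313.12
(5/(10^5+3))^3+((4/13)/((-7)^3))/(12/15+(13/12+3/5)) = -240021600564957605/664450796983873638557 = -0.00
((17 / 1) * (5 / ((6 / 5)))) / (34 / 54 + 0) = 225 / 2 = 112.50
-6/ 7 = -0.86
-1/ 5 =-0.20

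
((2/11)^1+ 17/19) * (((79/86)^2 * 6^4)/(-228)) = -37914075/7342379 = -5.16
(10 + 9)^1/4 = 19/4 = 4.75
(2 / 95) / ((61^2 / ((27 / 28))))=27 / 4948930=0.00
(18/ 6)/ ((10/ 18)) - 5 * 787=-19648/ 5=-3929.60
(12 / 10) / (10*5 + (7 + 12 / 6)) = 6 / 295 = 0.02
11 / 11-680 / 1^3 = -679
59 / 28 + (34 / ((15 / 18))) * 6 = 34567 / 140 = 246.91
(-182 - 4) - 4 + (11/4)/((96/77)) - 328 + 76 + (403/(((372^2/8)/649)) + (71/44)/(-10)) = -834445019/1964160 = -424.84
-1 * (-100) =100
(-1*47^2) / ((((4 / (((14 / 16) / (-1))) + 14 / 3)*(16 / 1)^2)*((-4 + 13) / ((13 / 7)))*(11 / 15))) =-143585 / 5632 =-25.49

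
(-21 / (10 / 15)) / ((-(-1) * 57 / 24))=-252 / 19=-13.26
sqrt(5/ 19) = sqrt(95)/ 19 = 0.51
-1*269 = -269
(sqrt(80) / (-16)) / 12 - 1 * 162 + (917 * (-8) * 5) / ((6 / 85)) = -1559386 / 3 - sqrt(5) / 48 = -519795.38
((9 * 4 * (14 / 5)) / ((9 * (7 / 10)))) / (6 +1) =16 / 7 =2.29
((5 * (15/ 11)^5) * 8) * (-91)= -17163.04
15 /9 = 5 /3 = 1.67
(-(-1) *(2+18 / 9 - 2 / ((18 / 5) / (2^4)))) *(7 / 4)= -77 / 9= -8.56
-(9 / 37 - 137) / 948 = 1265 / 8769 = 0.14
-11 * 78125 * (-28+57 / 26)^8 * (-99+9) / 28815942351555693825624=0.00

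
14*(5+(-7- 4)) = -84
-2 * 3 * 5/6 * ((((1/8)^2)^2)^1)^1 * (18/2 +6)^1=-0.02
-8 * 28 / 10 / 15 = -112 / 75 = -1.49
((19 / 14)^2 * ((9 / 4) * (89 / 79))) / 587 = 289161 / 36356432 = 0.01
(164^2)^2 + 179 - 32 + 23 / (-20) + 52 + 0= 14467900277 / 20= 723395013.85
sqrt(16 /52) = 2 * sqrt(13) /13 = 0.55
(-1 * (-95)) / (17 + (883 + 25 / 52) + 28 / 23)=113620 / 1078431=0.11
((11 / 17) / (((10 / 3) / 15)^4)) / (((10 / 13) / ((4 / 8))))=172.47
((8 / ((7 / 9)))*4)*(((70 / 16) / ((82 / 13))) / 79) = 1170 / 3239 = 0.36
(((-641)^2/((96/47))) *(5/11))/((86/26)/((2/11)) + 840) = 106.55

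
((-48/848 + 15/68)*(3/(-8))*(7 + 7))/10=-0.09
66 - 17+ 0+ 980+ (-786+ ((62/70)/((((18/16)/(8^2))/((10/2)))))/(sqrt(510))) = 7936 * sqrt(510)/16065+ 243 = 254.16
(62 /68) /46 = 31 /1564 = 0.02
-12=-12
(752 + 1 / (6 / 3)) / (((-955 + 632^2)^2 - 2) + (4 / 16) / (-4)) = 12040 / 2540440703343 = 0.00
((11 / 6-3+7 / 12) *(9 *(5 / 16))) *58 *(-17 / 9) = 17255 / 96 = 179.74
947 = 947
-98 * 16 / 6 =-784 / 3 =-261.33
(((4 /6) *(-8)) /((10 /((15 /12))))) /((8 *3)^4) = -1 /497664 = -0.00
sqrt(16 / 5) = 4 * sqrt(5) / 5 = 1.79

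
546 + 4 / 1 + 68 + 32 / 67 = 41438 / 67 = 618.48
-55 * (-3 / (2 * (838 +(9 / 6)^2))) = 330 / 3361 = 0.10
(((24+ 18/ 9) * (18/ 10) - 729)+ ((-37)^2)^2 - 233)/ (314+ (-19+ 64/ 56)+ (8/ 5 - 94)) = 65563603/ 7131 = 9194.17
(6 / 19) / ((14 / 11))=33 / 133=0.25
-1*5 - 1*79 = -84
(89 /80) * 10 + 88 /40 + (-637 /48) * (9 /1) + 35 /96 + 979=419161 /480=873.25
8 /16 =1 /2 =0.50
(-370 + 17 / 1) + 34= -319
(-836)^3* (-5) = 2921385280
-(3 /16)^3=-27 /4096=-0.01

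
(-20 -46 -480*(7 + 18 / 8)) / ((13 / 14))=-63084 / 13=-4852.62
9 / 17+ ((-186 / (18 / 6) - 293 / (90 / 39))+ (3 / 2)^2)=-189911 / 1020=-186.19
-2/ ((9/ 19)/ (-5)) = 190/ 9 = 21.11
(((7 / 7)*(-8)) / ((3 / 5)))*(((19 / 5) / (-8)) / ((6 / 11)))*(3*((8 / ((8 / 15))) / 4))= 1045 / 8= 130.62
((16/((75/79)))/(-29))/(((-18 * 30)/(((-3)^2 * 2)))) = 0.02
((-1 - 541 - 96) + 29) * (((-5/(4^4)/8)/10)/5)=0.03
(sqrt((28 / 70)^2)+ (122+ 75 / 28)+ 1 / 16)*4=70079 / 140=500.56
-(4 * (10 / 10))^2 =-16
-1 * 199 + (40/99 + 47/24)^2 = -121324895/627264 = -193.42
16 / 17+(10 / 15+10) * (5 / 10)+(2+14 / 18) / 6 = 6185 / 918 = 6.74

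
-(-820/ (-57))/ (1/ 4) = -3280/ 57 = -57.54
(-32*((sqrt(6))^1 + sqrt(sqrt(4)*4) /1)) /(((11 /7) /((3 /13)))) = -1344*sqrt(2) /143-672*sqrt(6) /143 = -24.80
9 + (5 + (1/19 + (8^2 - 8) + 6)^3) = 1638954365/6859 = 238949.46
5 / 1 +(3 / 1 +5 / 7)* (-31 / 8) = -263 / 28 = -9.39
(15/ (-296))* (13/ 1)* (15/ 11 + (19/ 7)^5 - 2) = -661036350/ 6840449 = -96.64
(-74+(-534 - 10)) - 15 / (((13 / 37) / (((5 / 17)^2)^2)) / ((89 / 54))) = -618.53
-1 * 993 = -993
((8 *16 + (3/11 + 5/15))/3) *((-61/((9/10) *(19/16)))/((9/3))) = -41421440/50787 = -815.59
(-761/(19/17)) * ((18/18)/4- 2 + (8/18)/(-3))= 2652085/2052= 1292.44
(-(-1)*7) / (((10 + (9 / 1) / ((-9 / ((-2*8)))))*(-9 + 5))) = -7 / 104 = -0.07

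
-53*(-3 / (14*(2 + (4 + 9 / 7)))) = 53 / 34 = 1.56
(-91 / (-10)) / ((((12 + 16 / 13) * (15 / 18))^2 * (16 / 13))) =0.06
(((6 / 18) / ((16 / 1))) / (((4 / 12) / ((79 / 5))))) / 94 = 79 / 7520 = 0.01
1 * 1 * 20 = 20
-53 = -53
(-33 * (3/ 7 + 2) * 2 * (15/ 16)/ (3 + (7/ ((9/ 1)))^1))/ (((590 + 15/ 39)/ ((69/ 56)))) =-799227/ 9627520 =-0.08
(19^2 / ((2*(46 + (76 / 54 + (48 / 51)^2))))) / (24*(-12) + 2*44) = -2816883 / 150732800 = -0.02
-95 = -95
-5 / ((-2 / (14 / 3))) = 35 / 3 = 11.67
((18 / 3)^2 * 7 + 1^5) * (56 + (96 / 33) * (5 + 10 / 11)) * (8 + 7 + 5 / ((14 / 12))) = 357115.32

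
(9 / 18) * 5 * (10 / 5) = 5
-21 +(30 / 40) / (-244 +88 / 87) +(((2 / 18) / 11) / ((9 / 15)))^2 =-156658922389 / 7458953040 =-21.00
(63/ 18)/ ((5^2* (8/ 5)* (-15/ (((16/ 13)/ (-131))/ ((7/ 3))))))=0.00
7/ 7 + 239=240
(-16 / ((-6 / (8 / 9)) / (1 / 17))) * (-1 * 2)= -128 / 459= -0.28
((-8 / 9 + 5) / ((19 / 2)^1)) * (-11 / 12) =-407 / 1026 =-0.40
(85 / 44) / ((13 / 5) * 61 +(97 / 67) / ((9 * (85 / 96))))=290445 / 23872508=0.01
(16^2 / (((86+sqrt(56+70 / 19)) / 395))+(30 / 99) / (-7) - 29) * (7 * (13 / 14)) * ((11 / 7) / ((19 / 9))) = 145208625783 / 25954418 - 58563648 * sqrt(266) / 1853887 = 5079.54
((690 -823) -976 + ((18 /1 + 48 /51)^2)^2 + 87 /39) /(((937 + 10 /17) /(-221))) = -138553133980 /4606371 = -30078.59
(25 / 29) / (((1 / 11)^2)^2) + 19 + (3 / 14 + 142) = 5189803 / 406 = 12782.77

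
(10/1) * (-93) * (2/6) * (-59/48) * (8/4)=762.08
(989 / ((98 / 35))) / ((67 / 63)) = 44505 / 134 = 332.13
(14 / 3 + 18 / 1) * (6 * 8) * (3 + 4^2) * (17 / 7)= 50203.43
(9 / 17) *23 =207 / 17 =12.18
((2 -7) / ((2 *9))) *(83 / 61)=-415 / 1098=-0.38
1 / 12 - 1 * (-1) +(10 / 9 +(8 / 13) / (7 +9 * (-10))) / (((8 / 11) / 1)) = 50515 / 19422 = 2.60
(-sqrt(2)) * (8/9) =-8 * sqrt(2)/9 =-1.26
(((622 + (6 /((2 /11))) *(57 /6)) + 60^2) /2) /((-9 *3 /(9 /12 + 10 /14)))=-371911 /3024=-122.99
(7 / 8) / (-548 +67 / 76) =-133 / 83162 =-0.00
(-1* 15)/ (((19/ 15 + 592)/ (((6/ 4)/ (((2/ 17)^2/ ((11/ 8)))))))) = -195075/ 51776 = -3.77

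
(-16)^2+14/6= 775/3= 258.33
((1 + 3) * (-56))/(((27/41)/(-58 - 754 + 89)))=2213344/9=245927.11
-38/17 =-2.24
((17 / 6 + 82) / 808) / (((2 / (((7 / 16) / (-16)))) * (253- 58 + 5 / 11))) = -39193 / 5336678400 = -0.00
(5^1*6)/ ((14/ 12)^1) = 180/ 7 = 25.71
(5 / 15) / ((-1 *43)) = -1 / 129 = -0.01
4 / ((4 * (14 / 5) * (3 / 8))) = 20 / 21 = 0.95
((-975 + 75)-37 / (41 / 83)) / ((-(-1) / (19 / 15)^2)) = -14429531 / 9225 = -1564.18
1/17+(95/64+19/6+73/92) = 413147/75072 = 5.50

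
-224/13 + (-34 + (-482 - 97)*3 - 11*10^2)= -37547/13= -2888.23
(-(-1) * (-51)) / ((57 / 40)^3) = -1088000 / 61731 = -17.62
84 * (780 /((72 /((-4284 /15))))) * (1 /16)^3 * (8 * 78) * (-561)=710783073 /32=22211971.03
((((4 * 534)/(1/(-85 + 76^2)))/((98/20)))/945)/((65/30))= 771808/637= 1211.63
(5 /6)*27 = 22.50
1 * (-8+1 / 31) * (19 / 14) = -4693 / 434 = -10.81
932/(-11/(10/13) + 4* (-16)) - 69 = -80.90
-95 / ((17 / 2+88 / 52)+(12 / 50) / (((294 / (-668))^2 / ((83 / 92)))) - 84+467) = -10230060750 / 42461223599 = -0.24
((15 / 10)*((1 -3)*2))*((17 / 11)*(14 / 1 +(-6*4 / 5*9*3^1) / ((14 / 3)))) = 49164 / 385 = 127.70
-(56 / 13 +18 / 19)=-1298 / 247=-5.26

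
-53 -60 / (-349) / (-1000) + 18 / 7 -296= -42316271 / 122150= -346.43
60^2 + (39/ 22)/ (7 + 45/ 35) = 4593873/ 1276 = 3600.21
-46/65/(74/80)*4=-1472/481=-3.06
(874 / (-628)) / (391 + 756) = -437 / 360158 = -0.00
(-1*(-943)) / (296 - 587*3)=-943 / 1465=-0.64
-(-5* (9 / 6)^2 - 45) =225 / 4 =56.25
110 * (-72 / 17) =-7920 / 17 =-465.88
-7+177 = 170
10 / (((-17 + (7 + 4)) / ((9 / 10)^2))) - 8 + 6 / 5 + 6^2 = 27.85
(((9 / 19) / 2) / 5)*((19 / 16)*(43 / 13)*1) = 0.19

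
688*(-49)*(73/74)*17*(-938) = 19621361648/37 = 530307071.57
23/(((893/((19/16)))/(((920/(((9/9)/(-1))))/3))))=-2645/282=-9.38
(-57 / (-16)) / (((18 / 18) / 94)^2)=125913 / 4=31478.25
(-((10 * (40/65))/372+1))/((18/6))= -1229/3627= -0.34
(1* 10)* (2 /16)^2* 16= 5 /2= 2.50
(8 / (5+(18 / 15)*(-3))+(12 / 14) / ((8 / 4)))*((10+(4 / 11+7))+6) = 11051 / 77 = 143.52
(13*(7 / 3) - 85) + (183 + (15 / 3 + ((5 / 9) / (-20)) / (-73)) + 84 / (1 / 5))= 1454161 / 2628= 553.33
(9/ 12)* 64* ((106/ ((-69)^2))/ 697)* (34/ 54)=1696/ 1756809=0.00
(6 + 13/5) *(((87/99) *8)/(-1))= -9976/165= -60.46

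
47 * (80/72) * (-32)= -15040/9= -1671.11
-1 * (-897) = 897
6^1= 6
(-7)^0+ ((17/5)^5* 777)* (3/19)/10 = 3310280417/593750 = 5575.21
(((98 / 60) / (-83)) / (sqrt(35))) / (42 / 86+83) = -301 * sqrt(35) / 44695500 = -0.00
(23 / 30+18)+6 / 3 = 623 / 30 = 20.77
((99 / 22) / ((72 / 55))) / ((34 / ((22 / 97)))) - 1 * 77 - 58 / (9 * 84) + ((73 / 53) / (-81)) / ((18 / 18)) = -61106779649 / 792865584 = -77.07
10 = 10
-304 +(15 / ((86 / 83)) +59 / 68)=-844029 / 2924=-288.66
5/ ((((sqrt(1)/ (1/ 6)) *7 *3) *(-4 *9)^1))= -5/ 4536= -0.00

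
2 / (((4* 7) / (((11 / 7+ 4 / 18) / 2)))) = 113 / 1764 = 0.06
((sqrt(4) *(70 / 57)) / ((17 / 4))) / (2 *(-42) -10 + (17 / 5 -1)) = -1400 / 221901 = -0.01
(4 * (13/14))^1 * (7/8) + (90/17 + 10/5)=717/68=10.54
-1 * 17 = -17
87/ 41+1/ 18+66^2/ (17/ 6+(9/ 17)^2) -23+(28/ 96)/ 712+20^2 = 1778.20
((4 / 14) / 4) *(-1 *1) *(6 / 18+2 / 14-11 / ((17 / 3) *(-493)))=-0.03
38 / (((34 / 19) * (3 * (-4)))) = -361 / 204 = -1.77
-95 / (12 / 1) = -95 / 12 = -7.92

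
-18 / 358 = -9 / 179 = -0.05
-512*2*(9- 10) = 1024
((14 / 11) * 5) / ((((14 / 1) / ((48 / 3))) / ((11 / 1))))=80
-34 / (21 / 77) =-374 / 3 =-124.67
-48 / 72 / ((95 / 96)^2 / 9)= -55296 / 9025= -6.13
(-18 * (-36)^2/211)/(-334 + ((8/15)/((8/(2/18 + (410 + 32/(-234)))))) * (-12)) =2274480/13618573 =0.17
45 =45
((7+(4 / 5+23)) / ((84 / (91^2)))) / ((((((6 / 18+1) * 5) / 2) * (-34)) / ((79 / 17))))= -7196189 / 57800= -124.50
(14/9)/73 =0.02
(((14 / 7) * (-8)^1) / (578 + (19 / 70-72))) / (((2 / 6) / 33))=-36960 / 11813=-3.13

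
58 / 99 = 0.59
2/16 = 1/8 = 0.12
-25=-25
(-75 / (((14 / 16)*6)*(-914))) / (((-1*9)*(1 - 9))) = 25 / 115164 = 0.00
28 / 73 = 0.38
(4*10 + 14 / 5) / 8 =5.35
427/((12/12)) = 427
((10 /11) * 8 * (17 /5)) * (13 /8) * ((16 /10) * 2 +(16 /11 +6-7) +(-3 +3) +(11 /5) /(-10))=417469 /3025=138.01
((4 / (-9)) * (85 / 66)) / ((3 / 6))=-340 / 297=-1.14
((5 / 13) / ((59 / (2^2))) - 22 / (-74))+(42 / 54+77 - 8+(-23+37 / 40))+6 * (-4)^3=-3432456673 / 10216440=-335.97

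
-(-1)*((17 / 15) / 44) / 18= 17 / 11880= 0.00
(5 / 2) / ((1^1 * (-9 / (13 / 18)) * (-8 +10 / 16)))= 130 / 4779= 0.03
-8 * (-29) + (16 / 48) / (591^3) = 143671849417 / 619275213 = 232.00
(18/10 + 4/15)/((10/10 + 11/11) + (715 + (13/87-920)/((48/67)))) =-43152/11838085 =-0.00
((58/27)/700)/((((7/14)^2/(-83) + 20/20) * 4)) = 0.00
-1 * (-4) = 4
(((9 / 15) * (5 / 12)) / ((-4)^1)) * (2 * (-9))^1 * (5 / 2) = 45 / 16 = 2.81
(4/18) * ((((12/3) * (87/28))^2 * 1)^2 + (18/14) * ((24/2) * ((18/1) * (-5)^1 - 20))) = 11825538/2401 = 4925.26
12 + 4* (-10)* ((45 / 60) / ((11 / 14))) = -26.18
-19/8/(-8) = 19/64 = 0.30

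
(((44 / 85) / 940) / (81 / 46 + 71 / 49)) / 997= 24794 / 144085567625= 0.00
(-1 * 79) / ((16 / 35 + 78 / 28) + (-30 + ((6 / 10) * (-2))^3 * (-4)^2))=138250 / 95209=1.45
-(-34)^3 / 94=418.13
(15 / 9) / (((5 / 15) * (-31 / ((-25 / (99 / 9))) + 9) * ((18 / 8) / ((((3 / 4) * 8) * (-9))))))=-1500 / 283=-5.30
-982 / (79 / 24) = -23568 / 79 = -298.33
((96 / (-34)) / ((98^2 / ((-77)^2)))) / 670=-726 / 279055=-0.00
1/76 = 0.01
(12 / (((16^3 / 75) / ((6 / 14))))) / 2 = 675 / 14336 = 0.05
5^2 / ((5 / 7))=35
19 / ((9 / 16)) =304 / 9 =33.78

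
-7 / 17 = -0.41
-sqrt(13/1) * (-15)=15 * sqrt(13)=54.08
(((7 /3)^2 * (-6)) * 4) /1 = -392 /3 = -130.67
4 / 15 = 0.27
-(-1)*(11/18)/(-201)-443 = -1602785/3618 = -443.00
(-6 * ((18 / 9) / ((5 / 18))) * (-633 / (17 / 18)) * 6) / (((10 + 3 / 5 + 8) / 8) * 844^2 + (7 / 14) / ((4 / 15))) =39377664 / 375401497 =0.10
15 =15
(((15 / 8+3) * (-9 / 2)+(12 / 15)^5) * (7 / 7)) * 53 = -57266023 / 50000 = -1145.32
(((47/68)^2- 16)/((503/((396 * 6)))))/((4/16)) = -42634350/145367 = -293.29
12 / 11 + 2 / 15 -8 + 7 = 37 / 165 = 0.22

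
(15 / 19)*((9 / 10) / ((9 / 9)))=27 / 38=0.71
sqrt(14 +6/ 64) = sqrt(902)/ 8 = 3.75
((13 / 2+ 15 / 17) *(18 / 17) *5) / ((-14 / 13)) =-146835 / 4046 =-36.29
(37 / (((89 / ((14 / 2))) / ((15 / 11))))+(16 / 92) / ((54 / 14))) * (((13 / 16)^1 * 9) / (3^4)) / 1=31719961 / 87546096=0.36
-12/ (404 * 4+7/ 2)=-24/ 3239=-0.01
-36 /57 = -12 /19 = -0.63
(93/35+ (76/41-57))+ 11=-59537/1435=-41.49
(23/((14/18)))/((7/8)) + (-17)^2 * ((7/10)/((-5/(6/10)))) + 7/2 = 79747/6125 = 13.02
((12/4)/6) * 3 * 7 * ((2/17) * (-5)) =-105/17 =-6.18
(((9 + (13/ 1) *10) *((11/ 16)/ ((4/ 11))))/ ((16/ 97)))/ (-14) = -1631443/ 14336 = -113.80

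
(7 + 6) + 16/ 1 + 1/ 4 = 117/ 4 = 29.25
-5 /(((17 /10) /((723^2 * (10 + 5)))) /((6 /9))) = -261364500 /17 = -15374382.35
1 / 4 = 0.25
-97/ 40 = -2.42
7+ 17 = 24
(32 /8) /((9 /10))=40 /9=4.44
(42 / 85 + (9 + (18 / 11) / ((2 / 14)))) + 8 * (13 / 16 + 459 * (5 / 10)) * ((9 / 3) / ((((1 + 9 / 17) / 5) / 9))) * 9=71167304649 / 48620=1463745.47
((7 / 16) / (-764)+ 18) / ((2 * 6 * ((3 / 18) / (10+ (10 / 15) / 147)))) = 242687575 / 2695392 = 90.04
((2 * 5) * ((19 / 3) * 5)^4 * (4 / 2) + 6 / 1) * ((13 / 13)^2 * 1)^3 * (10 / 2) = 8145064930 / 81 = 100556357.16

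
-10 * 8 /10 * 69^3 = -2628072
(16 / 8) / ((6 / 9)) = 3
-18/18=-1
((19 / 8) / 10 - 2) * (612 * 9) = -194157 / 20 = -9707.85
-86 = -86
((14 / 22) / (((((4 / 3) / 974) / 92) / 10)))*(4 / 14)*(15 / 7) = 20161800 / 77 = 261841.56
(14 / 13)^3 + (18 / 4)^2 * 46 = 4098499 / 4394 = 932.75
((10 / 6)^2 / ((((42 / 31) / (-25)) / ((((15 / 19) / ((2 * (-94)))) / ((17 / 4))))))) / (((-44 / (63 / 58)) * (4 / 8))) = -96875 / 38741912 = -0.00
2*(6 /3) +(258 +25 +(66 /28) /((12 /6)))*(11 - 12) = -7845 /28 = -280.18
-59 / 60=-0.98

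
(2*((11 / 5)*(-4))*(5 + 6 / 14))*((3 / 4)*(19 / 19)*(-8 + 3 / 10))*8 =110352 / 25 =4414.08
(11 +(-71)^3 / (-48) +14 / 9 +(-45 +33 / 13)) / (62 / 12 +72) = 96.24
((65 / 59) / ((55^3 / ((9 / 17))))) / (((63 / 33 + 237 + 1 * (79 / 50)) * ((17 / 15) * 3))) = 1170 / 272893564999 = 0.00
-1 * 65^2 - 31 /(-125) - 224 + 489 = -494969 /125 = -3959.75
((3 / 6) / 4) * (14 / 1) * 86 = 301 / 2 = 150.50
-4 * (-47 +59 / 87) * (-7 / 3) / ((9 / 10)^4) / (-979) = 1128400000 / 1676460159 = 0.67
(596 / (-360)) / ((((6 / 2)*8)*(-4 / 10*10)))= 149 / 8640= 0.02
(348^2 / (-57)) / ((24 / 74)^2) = -1151329 / 57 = -20198.75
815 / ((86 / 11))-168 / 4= 62.24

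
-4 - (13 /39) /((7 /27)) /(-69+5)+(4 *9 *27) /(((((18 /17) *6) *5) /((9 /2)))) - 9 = 279373 /2240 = 124.72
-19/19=-1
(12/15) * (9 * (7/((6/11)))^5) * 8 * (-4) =-10827136628/135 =-80201012.06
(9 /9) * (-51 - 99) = -150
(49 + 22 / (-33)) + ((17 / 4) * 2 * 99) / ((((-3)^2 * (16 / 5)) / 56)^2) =232555 / 72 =3229.93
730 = 730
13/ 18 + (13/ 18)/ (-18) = 221/ 324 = 0.68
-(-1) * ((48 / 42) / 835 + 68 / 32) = 99429 / 46760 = 2.13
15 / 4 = 3.75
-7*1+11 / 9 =-52 / 9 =-5.78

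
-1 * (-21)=21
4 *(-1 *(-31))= 124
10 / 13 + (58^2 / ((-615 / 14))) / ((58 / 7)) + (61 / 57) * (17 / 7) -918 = -327462537 / 354445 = -923.87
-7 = -7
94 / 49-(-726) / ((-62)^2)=198455 / 94178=2.11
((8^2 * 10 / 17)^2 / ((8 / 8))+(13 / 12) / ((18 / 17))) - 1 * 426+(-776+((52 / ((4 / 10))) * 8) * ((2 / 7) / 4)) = 126987227 / 436968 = 290.61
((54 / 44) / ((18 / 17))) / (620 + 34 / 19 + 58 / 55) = 4845 / 2603488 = 0.00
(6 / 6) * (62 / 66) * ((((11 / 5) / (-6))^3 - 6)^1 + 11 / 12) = -4296011 / 891000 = -4.82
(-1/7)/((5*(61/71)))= -71/2135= -0.03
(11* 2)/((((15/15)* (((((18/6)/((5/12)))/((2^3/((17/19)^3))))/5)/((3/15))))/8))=12071840/44217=273.01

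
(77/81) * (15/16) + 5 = 2545/432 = 5.89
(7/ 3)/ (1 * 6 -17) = -7/ 33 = -0.21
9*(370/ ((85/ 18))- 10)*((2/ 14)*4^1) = 5976/ 17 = 351.53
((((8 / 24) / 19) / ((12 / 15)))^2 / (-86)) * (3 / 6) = -0.00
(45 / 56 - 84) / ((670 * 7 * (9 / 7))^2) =-1553 / 678736800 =-0.00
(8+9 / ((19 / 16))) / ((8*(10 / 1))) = 37 / 190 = 0.19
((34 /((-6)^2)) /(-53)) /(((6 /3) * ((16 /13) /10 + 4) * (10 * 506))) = -221 /517480128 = -0.00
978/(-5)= -978/5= -195.60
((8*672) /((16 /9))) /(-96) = -63 /2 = -31.50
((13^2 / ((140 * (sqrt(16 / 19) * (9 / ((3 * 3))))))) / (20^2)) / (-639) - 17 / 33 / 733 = -17 / 24189 - 169 * sqrt(19) / 143136000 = -0.00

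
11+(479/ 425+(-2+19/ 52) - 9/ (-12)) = 124229/ 11050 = 11.24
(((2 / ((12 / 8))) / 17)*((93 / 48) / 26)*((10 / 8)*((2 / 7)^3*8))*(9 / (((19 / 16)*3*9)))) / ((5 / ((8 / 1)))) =7936 / 12962313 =0.00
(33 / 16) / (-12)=-11 / 64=-0.17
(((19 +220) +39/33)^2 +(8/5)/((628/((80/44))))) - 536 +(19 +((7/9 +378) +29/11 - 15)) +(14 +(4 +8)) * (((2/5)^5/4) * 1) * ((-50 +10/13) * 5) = 1229303148296/21371625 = 57520.34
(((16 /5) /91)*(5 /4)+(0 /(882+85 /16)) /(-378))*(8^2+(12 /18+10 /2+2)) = 860 /273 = 3.15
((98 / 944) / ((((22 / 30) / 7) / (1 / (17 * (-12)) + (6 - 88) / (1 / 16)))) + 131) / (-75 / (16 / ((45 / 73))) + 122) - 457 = -466.82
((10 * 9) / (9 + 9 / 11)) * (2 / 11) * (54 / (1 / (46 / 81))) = 460 / 9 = 51.11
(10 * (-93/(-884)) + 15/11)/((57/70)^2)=3197250/877591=3.64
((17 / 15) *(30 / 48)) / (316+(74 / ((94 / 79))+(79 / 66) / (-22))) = 96679 / 51611174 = 0.00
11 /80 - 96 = -7669 /80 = -95.86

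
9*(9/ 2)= 81/ 2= 40.50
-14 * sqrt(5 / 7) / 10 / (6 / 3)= -sqrt(35) / 10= -0.59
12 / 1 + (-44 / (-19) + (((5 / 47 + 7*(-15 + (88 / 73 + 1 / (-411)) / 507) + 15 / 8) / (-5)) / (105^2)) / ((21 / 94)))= 3834008639086001 / 267660402363900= 14.32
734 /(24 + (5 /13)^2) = 30.40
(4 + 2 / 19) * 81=6318 / 19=332.53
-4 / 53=-0.08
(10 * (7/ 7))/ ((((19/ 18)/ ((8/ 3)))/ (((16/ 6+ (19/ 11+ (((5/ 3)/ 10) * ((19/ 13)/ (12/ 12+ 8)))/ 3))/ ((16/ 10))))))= 5099950/ 73359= 69.52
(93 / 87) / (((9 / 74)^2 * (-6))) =-84878 / 7047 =-12.04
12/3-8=-4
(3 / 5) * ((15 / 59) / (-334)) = -9 / 19706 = -0.00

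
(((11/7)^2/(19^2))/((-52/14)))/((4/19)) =-121/13832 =-0.01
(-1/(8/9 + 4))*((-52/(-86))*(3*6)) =-1053/473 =-2.23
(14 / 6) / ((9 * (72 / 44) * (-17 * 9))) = -77 / 74358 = -0.00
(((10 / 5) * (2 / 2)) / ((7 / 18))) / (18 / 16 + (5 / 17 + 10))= 4896 / 10871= 0.45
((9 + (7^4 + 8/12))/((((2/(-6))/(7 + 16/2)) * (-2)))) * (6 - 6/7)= 1952640/7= 278948.57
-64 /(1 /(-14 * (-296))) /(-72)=33152 /9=3683.56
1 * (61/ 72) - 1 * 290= -289.15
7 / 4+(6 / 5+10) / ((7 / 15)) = 103 / 4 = 25.75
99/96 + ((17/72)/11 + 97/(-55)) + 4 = 52099/15840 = 3.29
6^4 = 1296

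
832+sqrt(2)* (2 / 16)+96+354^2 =sqrt(2) / 8+126244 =126244.18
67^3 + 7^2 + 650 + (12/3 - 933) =300533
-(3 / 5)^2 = -9 / 25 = -0.36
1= 1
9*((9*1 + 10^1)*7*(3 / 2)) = 3591 / 2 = 1795.50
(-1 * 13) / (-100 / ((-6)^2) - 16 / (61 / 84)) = 7137 / 13621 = 0.52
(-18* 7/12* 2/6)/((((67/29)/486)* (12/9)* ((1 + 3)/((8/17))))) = -147987/2278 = -64.96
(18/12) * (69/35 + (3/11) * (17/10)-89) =-39993/308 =-129.85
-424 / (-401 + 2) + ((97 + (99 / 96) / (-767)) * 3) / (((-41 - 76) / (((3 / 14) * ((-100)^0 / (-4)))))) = 1217994119 / 1018477824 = 1.20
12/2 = 6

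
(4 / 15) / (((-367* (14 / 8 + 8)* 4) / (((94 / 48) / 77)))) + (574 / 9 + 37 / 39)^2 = 16206629470277 / 3868374510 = 4189.52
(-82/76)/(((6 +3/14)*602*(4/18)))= -123/94772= -0.00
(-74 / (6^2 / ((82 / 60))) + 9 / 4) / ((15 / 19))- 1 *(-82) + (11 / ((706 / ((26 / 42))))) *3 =406909688 / 5003775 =81.32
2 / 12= 1 / 6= 0.17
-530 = -530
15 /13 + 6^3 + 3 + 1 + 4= 2927 /13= 225.15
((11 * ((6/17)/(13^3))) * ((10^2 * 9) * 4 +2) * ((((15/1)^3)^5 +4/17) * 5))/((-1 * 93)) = -2949539393193969728147380/19682923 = -149852712079093624.87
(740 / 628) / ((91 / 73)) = 13505 / 14287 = 0.95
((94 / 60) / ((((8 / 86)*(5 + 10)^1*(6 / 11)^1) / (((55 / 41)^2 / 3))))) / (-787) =-0.00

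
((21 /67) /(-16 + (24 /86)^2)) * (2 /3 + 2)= -12943 /246560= -0.05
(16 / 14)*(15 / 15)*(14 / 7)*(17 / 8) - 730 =-5076 / 7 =-725.14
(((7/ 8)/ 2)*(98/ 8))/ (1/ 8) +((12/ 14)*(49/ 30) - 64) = -789/ 40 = -19.72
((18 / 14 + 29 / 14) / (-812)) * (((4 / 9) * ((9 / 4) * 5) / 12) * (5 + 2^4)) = -235 / 6496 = -0.04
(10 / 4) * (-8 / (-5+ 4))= 20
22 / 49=0.45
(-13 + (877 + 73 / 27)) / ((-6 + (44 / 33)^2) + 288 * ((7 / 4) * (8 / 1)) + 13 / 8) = 0.22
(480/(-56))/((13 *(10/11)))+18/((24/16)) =1026/91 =11.27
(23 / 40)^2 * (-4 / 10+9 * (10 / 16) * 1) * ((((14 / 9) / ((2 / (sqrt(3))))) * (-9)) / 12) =-773927 * sqrt(3) / 768000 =-1.75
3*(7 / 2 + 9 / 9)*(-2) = -27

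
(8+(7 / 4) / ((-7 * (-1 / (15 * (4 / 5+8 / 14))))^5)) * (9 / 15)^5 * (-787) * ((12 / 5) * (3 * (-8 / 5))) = 870342559528548096 / 3152625546875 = 276069.12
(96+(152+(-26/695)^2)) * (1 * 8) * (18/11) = 17249886144/5313275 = 3246.56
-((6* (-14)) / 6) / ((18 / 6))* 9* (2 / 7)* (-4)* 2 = -96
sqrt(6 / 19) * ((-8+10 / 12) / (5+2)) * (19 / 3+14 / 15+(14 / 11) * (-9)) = 29713 * sqrt(114) / 131670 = 2.41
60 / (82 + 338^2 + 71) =60 / 114397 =0.00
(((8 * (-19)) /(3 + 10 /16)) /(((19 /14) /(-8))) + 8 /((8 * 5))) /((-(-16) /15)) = 107607 /464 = 231.91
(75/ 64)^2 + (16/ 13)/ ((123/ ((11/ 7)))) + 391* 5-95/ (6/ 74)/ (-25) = 153070529511/ 76410880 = 2003.26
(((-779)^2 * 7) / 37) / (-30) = -4247887 / 1110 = -3826.93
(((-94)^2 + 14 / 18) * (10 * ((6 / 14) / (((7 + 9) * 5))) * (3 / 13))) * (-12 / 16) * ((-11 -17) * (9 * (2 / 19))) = 2147337 / 988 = 2173.42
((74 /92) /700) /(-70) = -37 /2254000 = -0.00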